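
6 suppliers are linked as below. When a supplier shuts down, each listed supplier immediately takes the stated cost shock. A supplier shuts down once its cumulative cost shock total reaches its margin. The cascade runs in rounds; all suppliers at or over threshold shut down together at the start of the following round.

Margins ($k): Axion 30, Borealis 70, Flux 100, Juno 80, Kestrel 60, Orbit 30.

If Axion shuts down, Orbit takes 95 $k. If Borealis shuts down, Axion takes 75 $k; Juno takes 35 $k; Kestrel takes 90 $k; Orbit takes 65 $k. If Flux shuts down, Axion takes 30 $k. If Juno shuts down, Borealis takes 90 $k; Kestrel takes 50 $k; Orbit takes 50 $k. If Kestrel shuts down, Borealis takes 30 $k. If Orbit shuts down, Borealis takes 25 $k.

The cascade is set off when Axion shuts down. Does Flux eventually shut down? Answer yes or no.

Round 1 — Axion shuts down (initial).
  Orbit: +95 → 95 ≥ 30
Round 2 — Orbit shuts down.
  Borealis: +25 → 25 < 70
No further shutdowns.

no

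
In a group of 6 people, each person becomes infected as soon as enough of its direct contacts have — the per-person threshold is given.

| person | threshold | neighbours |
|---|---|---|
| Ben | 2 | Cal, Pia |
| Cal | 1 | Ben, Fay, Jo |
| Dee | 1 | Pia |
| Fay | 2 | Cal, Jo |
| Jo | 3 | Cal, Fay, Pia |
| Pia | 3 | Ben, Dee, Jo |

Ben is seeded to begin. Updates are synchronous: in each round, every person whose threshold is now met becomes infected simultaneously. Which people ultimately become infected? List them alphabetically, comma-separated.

Round 1 — Ben becomes infected (initial).
Round 2 — checking thresholds:
  Cal: 1 of 3 neighbours ≥ 1, becomes infected.
  Pia: 1 of 3 neighbours < 3, holds.
Round 3 — no new infections; cascade stops.

Ben, Cal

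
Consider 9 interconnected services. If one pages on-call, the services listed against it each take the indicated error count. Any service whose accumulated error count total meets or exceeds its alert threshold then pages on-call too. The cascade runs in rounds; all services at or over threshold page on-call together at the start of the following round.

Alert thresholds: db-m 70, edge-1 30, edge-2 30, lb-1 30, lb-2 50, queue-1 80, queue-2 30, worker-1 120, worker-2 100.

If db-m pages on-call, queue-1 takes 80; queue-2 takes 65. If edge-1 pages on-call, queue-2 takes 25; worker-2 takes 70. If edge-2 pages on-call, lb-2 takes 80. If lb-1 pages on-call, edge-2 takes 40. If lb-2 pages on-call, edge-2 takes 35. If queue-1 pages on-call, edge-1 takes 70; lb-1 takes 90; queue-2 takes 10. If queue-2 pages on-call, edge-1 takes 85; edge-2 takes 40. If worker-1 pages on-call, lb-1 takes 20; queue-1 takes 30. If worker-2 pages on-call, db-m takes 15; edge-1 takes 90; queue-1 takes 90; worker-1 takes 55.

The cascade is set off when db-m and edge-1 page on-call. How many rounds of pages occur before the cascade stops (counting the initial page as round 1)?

4

Round 1 — db-m, edge-1 page on-call (initial).
  queue-1: +80 → 80 ≥ 80
  queue-2: +65+25 → 90 ≥ 30
  worker-2: +70 → 70 < 100
Round 2 — queue-1, queue-2 page on-call.
  edge-2: +40 → 40 ≥ 30
  lb-1: +90 → 90 ≥ 30
Round 3 — edge-2, lb-1 page on-call.
  lb-2: +80 → 80 ≥ 50
Round 4 — lb-2 pages on-call.
No further pages.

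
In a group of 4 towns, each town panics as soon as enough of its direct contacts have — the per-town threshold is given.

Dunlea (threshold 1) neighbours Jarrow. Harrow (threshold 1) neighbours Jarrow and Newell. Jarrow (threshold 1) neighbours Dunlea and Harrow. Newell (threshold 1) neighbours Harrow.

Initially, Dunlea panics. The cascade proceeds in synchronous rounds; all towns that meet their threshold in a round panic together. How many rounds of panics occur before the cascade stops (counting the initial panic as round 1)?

4

Round 1 — Dunlea panics (initial).
Round 2 — checking thresholds:
  Jarrow: 1 of 2 neighbours ≥ 1, panics.
Round 3 — checking thresholds:
  Harrow: 1 of 2 neighbours ≥ 1, panics.
Round 4 — checking thresholds:
  Newell: 1 of 1 neighbours ≥ 1, panics.
Round 5 — no new panics; cascade stops.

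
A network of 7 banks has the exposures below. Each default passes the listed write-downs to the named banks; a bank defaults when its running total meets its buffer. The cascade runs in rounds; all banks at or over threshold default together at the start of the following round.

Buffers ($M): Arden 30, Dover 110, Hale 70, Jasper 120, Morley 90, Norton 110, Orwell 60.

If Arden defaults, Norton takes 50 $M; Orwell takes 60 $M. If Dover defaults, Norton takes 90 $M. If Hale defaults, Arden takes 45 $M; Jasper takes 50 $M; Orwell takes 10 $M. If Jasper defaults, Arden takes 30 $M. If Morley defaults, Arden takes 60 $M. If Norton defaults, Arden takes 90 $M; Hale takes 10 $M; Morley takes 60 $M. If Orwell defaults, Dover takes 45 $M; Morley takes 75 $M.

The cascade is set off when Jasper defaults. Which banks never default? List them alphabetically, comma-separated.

Dover, Hale, Morley, Norton

Round 1 — Jasper defaults (initial).
  Arden: +30 → 30 ≥ 30
Round 2 — Arden defaults.
  Norton: +50 → 50 < 110
  Orwell: +60 → 60 ≥ 60
Round 3 — Orwell defaults.
  Dover: +45 → 45 < 110
  Morley: +75 → 75 < 90
No further defaults.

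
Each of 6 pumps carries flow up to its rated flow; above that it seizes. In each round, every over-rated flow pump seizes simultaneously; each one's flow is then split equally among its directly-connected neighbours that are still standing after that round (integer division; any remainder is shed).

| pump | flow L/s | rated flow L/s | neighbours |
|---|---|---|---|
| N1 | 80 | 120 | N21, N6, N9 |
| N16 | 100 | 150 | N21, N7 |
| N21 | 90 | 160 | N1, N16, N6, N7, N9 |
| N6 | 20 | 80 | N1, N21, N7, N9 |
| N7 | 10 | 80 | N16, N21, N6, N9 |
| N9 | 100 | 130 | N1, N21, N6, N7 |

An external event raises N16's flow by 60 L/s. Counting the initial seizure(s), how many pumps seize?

Round 1 — N16 at 160 > 150. N16 seizes.
  N16 sheds 160 L/s to N21, N7: 80 each.
    N21: 90+80 = 170 > 160
    N7: 10+80 = 90 > 80
Round 2 — N21, N7 seize.
  N21 sheds 170 L/s to N1, N6, N9: 56 each (2 lost).
    N1: 80+56 = 136 > 120
    N6: 20+56 = 76 ≤ 80
    N9: 100+56 = 156 > 130
  N7 sheds 90 L/s to N6, N9: 45 each.
    N6: 76+45 = 121 > 80
    N9: 156+45 = 201 > 130
Round 3 — N1, N6, N9 seize.
  N1 sheds 136 L/s: no online neighbours, lost.
  N6 sheds 121 L/s: no online neighbours, lost.
  N9 sheds 201 L/s: no online neighbours, lost.
No further seizures.

6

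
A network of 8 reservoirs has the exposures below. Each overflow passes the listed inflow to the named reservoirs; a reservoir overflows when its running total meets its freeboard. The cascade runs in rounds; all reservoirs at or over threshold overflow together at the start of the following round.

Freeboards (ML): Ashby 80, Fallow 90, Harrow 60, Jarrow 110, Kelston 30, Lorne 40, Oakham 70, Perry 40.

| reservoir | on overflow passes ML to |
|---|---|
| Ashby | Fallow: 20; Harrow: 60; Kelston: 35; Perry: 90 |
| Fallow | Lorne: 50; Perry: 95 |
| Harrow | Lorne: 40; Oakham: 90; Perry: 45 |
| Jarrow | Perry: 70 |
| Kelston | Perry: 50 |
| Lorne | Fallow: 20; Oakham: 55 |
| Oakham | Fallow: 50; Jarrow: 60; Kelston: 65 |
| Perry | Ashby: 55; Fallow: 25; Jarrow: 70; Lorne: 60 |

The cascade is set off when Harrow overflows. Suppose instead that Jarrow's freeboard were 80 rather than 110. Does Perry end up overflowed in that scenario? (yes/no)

With Jarrow's freeboard at 80:
Round 1 — Harrow overflows (initial).
  Lorne: +40 → 40 ≥ 40
  Oakham: +90 → 90 ≥ 70
  Perry: +45 → 45 ≥ 40
Round 2 — Lorne, Oakham, Perry overflow.
  Ashby: +55 → 55 < 80
  Fallow: +20+50+25 → 95 ≥ 90
  Jarrow: +60+70 → 130 ≥ 80
  Kelston: +65 → 65 ≥ 30
Round 3 — Fallow, Jarrow, Kelston overflow.
No further overflows.

yes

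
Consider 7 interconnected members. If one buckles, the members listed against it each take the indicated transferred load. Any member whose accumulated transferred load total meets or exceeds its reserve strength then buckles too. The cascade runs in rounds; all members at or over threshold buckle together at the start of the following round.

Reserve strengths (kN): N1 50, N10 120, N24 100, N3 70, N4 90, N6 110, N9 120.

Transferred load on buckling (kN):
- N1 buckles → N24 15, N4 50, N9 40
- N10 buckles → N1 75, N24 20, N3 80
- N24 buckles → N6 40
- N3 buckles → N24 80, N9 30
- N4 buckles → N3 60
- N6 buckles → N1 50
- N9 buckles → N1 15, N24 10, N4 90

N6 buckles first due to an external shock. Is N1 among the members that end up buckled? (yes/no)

Round 1 — N6 buckles (initial).
  N1: +50 → 50 ≥ 50
Round 2 — N1 buckles.
  N24: +15 → 15 < 100
  N4: +50 → 50 < 90
  N9: +40 → 40 < 120
No further bucklings.

yes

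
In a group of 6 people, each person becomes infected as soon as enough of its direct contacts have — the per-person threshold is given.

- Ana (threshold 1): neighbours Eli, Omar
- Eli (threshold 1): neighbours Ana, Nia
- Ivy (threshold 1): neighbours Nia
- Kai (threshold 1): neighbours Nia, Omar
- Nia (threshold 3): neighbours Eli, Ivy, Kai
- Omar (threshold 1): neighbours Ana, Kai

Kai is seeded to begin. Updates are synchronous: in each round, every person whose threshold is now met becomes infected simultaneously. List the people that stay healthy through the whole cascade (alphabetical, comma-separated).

Round 1 — Kai becomes infected (initial).
Round 2 — checking thresholds:
  Nia: 1 of 3 neighbours < 3, holds.
  Omar: 1 of 2 neighbours ≥ 1, becomes infected.
Round 3 — checking thresholds:
  Ana: 1 of 2 neighbours ≥ 1, becomes infected.
  Nia: 1 of 3 neighbours < 3, holds.
Round 4 — checking thresholds:
  Eli: 1 of 2 neighbours ≥ 1, becomes infected.
  Nia: 1 of 3 neighbours < 3, holds.
Round 5 — no new infections; cascade stops.

Ivy, Nia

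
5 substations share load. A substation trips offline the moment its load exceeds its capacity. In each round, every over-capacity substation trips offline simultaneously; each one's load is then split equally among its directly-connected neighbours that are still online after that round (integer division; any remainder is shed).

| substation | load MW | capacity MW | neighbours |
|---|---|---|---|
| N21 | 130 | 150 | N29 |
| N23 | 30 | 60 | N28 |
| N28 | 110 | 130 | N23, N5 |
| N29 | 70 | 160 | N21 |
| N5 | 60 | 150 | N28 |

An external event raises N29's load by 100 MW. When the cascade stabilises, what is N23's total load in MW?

Round 1 — N29 at 170 > 160. N29 trips offline.
  N29 sheds 170 MW to N21: 170 each.
    N21: 130+170 = 300 > 150
Round 2 — N21 trips offline.
  N21 sheds 300 MW: no online neighbours, lost.
No further trips.

30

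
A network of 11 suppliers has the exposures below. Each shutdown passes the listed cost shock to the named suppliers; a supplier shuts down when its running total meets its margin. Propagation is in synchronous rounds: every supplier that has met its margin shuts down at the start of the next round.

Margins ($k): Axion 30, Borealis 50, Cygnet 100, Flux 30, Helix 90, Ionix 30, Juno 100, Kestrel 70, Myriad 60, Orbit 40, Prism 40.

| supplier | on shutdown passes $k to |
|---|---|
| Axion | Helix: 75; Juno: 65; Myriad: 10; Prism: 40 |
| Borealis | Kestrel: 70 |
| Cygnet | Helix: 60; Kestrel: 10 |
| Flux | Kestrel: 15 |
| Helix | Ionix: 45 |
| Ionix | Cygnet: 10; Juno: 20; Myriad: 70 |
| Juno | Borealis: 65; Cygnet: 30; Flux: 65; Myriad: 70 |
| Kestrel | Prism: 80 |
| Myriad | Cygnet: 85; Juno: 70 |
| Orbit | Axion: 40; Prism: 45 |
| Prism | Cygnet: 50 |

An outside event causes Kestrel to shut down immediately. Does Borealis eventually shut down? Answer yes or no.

Round 1 — Kestrel shuts down (initial).
  Prism: +80 → 80 ≥ 40
Round 2 — Prism shuts down.
  Cygnet: +50 → 50 < 100
No further shutdowns.

no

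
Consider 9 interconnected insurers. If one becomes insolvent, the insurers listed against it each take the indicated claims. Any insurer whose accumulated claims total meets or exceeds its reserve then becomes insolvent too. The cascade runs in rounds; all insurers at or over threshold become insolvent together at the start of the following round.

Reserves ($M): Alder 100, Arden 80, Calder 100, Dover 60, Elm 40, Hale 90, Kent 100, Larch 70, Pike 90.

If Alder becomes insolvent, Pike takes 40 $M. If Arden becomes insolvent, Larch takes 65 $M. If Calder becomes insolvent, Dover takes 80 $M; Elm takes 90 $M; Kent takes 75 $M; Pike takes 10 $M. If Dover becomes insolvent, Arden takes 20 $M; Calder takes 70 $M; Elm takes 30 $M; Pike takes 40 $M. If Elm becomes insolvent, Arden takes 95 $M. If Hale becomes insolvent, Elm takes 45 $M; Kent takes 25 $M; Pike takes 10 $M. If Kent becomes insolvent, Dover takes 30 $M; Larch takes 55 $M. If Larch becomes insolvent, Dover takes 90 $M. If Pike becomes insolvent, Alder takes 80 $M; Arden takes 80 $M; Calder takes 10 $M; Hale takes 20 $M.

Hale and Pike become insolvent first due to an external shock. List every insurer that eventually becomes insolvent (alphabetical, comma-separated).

Arden, Elm, Hale, Pike

Round 1 — Hale, Pike become insolvent (initial).
  Alder: +80 → 80 < 100
  Arden: +80 → 80 ≥ 80
  Calder: +10 → 10 < 100
  Elm: +45 → 45 ≥ 40
  Kent: +25 → 25 < 100
Round 2 — Arden, Elm become insolvent.
  Larch: +65 → 65 < 70
No further insolvencies.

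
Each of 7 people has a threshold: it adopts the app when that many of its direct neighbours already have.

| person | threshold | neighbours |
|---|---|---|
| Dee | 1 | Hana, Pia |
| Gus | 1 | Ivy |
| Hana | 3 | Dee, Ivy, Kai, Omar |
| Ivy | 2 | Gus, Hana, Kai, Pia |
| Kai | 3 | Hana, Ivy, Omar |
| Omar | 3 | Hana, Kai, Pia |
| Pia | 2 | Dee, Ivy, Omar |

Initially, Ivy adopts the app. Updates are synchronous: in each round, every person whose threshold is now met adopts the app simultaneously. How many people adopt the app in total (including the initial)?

2

Round 1 — Ivy adopts the app (initial).
Round 2 — checking thresholds:
  Gus: 1 of 1 neighbours ≥ 1, adopts the app.
  Hana: 1 of 4 neighbours < 3, holds.
  Kai: 1 of 3 neighbours < 3, holds.
  Pia: 1 of 3 neighbours < 2, holds.
Round 3 — no new adoptions; cascade stops.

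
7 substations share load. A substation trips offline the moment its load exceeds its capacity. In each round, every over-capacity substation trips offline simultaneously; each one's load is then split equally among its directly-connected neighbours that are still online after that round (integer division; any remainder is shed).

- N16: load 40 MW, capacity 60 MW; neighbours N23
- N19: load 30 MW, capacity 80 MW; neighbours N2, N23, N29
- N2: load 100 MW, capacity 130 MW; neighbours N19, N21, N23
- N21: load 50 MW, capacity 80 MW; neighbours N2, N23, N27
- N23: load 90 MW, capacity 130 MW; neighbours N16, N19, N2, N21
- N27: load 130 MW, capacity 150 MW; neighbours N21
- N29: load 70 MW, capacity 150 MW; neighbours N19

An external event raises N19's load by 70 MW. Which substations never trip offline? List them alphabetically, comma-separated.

N29

Round 1 — N19 at 100 > 80. N19 trips offline.
  N19 sheds 100 MW to N2, N23, N29: 33 each (1 lost).
    N2: 100+33 = 133 > 130
    N23: 90+33 = 123 ≤ 130
    N29: 70+33 = 103 ≤ 150
Round 2 — N2 trips offline.
  N2 sheds 133 MW to N21, N23: 66 each (1 lost).
    N21: 50+66 = 116 > 80
    N23: 123+66 = 189 > 130
Round 3 — N21, N23 trip offline.
  N21 sheds 116 MW to N27: 116 each.
    N27: 130+116 = 246 > 150
  N23 sheds 189 MW to N16: 189 each.
    N16: 40+189 = 229 > 60
Round 4 — N16, N27 trip offline.
  N16 sheds 229 MW: no online neighbours, lost.
  N27 sheds 246 MW: no online neighbours, lost.
No further trips.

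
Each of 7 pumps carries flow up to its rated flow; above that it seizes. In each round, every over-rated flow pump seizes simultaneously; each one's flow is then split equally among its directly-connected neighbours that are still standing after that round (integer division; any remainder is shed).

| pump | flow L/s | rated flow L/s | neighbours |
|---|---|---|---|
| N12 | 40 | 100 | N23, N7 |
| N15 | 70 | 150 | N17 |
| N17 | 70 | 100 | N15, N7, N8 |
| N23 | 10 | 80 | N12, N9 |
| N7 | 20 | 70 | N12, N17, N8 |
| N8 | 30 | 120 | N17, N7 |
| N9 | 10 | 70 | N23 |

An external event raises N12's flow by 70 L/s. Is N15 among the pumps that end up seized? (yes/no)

Round 1 — N12 at 110 > 100. N12 seizes.
  N12 sheds 110 L/s to N23, N7: 55 each.
    N23: 10+55 = 65 ≤ 80
    N7: 20+55 = 75 > 70
Round 2 — N7 seizes.
  N7 sheds 75 L/s to N17, N8: 37 each (1 lost).
    N17: 70+37 = 107 > 100
    N8: 30+37 = 67 ≤ 120
Round 3 — N17 seizes.
  N17 sheds 107 L/s to N15, N8: 53 each (1 lost).
    N15: 70+53 = 123 ≤ 150
    N8: 67+53 = 120 ≤ 120
No further seizures.

no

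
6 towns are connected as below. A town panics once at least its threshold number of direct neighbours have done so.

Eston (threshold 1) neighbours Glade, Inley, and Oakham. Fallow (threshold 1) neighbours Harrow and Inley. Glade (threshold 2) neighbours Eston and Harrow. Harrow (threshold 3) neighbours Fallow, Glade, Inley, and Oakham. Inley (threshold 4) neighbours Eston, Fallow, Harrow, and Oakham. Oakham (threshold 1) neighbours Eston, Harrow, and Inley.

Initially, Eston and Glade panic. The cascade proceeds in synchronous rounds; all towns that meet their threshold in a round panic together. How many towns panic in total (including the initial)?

3

Round 1 — Eston, Glade panic (initial).
Round 2 — checking thresholds:
  Harrow: 1 of 4 neighbours < 3, below threshold.
  Inley: 1 of 4 neighbours < 4, below threshold.
  Oakham: 1 of 3 neighbours ≥ 1, panics.
Round 3 — no new panics; cascade stops.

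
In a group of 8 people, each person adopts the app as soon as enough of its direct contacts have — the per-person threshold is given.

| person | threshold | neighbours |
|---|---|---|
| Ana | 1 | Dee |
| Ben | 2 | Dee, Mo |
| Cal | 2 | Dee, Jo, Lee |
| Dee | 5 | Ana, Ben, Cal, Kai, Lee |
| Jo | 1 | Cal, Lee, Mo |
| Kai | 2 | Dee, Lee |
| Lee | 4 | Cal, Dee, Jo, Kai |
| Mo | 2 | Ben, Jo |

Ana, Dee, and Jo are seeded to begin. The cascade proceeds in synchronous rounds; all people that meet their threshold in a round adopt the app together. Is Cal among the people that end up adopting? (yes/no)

yes

Round 1 — Ana, Dee, Jo adopt the app (initial).
Round 2 — checking thresholds:
  Ben: 1 of 2 neighbours < 2, not yet.
  Cal: 2 of 3 neighbours ≥ 2, adopts the app.
  Kai: 1 of 2 neighbours < 2, not yet.
  Lee: 2 of 4 neighbours < 4, not yet.
  Mo: 1 of 2 neighbours < 2, not yet.
Round 3 — no new adoptions; cascade stops.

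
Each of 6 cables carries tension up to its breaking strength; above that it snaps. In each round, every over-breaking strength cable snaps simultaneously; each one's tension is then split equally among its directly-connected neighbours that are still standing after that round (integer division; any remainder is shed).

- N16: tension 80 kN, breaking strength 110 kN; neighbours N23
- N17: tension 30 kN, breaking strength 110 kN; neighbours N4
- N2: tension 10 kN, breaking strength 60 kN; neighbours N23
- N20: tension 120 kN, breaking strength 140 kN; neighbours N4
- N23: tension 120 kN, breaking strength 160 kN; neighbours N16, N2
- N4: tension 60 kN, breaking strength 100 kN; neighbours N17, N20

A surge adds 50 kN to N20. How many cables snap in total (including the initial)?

Round 1 — N20 at 170 > 140. N20 snaps.
  N20 sheds 170 kN to N4: 170 each.
    N4: 60+170 = 230 > 100
Round 2 — N4 snaps.
  N4 sheds 230 kN to N17: 230 each.
    N17: 30+230 = 260 > 110
Round 3 — N17 snaps.
  N17 sheds 260 kN: no online neighbours, lost.
No further breaks.

3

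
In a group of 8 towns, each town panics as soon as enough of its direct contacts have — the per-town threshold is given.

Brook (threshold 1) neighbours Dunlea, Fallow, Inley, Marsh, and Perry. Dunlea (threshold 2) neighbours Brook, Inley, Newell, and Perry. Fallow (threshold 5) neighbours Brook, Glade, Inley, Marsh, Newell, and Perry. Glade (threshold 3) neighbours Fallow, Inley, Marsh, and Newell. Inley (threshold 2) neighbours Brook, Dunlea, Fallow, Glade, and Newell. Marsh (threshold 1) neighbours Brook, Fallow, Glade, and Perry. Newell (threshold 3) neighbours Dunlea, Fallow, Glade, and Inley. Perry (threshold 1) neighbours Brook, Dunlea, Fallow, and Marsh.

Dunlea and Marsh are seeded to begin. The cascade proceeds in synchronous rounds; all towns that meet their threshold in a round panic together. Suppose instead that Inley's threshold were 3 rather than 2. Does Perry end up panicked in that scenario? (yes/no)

With Inley's threshold at 3:
Round 1 — Dunlea, Marsh panic (initial).
Round 2 — checking thresholds:
  Brook: 2 of 5 neighbours ≥ 1, panics.
  Fallow: 1 of 6 neighbours < 5, holds.
  Glade: 1 of 4 neighbours < 3, holds.
  Inley: 1 of 5 neighbours < 3, holds.
  Newell: 1 of 4 neighbours < 3, holds.
  Perry: 2 of 4 neighbours ≥ 1, panics.
Round 3 — no new panics; cascade stops.

yes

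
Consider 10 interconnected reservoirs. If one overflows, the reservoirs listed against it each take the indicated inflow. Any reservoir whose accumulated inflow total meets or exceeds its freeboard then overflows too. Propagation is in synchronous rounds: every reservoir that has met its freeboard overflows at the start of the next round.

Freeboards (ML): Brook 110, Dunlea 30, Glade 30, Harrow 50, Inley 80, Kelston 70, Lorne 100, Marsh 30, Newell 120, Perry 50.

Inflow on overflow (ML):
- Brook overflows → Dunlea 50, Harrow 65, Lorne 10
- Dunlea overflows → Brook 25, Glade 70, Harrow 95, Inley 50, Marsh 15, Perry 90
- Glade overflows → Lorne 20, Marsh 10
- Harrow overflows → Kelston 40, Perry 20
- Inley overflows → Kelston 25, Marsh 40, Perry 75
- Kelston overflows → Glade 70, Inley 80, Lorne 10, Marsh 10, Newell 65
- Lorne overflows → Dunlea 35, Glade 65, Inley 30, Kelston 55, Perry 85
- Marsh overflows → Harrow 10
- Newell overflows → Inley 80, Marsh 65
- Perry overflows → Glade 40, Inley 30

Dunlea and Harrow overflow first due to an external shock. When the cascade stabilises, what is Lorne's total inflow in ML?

20

Round 1 — Dunlea, Harrow overflow (initial).
  Brook: +25 → 25 < 110
  Glade: +70 → 70 ≥ 30
  Inley: +50 → 50 < 80
  Kelston: +40 → 40 < 70
  Marsh: +15 → 15 < 30
  Perry: +90+20 → 110 ≥ 50
Round 2 — Glade, Perry overflow.
  Inley: +30 → 80 ≥ 80
  Lorne: +20 → 20 < 100
  Marsh: +10 → 25 < 30
Round 3 — Inley overflows.
  Kelston: +25 → 65 < 70
  Marsh: +40 → 65 ≥ 30
Round 4 — Marsh overflows.
No further overflows.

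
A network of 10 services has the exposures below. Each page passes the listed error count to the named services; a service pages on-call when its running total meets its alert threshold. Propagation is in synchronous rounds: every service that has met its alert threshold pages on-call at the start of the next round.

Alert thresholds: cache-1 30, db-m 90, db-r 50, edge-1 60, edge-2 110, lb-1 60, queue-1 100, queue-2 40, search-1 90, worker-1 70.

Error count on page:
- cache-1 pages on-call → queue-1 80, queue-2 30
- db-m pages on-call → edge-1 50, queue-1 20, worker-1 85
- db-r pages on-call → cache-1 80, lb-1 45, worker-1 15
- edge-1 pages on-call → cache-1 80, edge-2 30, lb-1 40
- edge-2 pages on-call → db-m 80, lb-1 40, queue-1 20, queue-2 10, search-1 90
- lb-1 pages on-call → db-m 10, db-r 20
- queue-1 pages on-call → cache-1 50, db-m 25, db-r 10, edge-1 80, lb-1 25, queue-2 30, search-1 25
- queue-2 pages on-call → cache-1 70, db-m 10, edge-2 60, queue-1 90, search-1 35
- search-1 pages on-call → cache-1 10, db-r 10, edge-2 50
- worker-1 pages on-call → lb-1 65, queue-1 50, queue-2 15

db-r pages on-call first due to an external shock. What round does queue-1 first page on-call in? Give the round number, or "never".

Round 1 — db-r pages on-call (initial).
  cache-1: +80 → 80 ≥ 30
  lb-1: +45 → 45 < 60
  worker-1: +15 → 15 < 70
Round 2 — cache-1 pages on-call.
  queue-1: +80 → 80 < 100
  queue-2: +30 → 30 < 40
No further pages.

never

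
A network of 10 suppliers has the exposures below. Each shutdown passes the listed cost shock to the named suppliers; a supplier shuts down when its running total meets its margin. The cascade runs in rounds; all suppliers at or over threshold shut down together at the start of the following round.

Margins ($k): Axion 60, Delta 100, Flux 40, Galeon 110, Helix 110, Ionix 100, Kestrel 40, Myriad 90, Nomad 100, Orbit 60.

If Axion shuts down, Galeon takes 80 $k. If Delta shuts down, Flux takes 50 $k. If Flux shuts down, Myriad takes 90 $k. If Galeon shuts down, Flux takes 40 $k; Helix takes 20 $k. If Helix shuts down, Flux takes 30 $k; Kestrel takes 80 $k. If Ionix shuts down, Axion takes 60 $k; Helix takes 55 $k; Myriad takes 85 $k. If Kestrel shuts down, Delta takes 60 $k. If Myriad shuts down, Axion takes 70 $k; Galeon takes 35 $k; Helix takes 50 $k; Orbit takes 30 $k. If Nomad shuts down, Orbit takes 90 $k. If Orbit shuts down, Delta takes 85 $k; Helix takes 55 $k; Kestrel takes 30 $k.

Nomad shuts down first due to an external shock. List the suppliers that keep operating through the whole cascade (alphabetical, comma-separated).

Round 1 — Nomad shuts down (initial).
  Orbit: +90 → 90 ≥ 60
Round 2 — Orbit shuts down.
  Delta: +85 → 85 < 100
  Helix: +55 → 55 < 110
  Kestrel: +30 → 30 < 40
No further shutdowns.

Axion, Delta, Flux, Galeon, Helix, Ionix, Kestrel, Myriad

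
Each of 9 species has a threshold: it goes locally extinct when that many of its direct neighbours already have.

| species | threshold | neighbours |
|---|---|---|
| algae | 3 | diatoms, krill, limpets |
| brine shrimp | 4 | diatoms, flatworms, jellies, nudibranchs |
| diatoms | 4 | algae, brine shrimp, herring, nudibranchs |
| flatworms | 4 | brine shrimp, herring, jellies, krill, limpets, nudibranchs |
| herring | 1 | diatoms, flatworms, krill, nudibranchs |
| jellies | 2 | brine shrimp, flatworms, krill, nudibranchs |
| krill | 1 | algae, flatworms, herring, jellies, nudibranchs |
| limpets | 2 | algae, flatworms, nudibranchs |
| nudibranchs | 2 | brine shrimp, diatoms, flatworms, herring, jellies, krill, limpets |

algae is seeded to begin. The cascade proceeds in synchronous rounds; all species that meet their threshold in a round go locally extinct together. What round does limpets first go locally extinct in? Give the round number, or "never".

Round 1 — algae goes locally extinct (initial).
Round 2 — checking thresholds:
  diatoms: 1 of 4 neighbours < 4, not yet.
  krill: 1 of 5 neighbours ≥ 1, goes locally extinct.
  limpets: 1 of 3 neighbours < 2, not yet.
Round 3 — checking thresholds:
  diatoms: 1 of 4 neighbours < 4, not yet.
  flatworms: 1 of 6 neighbours < 4, not yet.
  herring: 1 of 4 neighbours ≥ 1, goes locally extinct.
  jellies: 1 of 4 neighbours < 2, not yet.
  limpets: 1 of 3 neighbours < 2, not yet.
  nudibranchs: 1 of 7 neighbours < 2, not yet.
Round 4 — checking thresholds:
  diatoms: 2 of 4 neighbours < 4, not yet.
  flatworms: 2 of 6 neighbours < 4, not yet.
  jellies: 1 of 4 neighbours < 2, not yet.
  limpets: 1 of 3 neighbours < 2, not yet.
  nudibranchs: 2 of 7 neighbours ≥ 2, goes locally extinct.
Round 5 — checking thresholds:
  brine shrimp: 1 of 4 neighbours < 4, not yet.
  diatoms: 3 of 4 neighbours < 4, not yet.
  flatworms: 3 of 6 neighbours < 4, not yet.
  jellies: 2 of 4 neighbours ≥ 2, goes locally extinct.
  limpets: 2 of 3 neighbours ≥ 2, goes locally extinct.
Round 6 — checking thresholds:
  brine shrimp: 2 of 4 neighbours < 4, not yet.
  diatoms: 3 of 4 neighbours < 4, not yet.
  flatworms: 5 of 6 neighbours ≥ 4, goes locally extinct.
Round 7 — no new extinctions; cascade stops.

5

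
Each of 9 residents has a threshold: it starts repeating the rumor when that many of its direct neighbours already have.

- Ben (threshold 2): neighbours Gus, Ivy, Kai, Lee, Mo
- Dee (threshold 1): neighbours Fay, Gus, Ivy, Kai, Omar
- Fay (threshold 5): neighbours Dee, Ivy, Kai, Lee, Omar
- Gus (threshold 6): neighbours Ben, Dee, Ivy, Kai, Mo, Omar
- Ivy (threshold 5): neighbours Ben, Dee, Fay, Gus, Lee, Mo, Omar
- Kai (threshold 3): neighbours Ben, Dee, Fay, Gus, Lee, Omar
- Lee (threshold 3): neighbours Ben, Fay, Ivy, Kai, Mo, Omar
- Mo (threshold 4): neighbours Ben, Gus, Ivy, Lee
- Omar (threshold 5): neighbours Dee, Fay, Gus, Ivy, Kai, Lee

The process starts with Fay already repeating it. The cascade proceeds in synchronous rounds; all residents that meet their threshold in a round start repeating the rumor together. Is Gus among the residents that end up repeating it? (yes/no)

Round 1 — Fay starts repeating the rumor (initial).
Round 2 — checking thresholds:
  Dee: 1 of 5 neighbours ≥ 1, starts repeating the rumor.
  Ivy: 1 of 7 neighbours < 5, below threshold.
  Kai: 1 of 6 neighbours < 3, below threshold.
  Lee: 1 of 6 neighbours < 3, below threshold.
  Omar: 1 of 6 neighbours < 5, below threshold.
Round 3 — no new spreads; cascade stops.

no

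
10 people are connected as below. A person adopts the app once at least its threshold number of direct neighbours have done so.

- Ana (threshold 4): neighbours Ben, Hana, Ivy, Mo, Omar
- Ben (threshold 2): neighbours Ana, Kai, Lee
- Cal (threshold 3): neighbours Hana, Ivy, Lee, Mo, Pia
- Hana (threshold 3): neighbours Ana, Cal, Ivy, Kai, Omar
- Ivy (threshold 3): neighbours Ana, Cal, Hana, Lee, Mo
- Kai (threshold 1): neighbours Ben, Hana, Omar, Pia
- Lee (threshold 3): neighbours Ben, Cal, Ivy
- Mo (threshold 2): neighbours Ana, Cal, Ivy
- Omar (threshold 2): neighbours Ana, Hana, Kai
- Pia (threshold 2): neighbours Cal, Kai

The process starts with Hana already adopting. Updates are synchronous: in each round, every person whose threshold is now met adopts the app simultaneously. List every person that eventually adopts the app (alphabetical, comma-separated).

Hana, Kai, Omar

Round 1 — Hana adopts the app (initial).
Round 2 — checking thresholds:
  Ana: 1 of 5 neighbours < 4, not yet.
  Cal: 1 of 5 neighbours < 3, not yet.
  Ivy: 1 of 5 neighbours < 3, not yet.
  Kai: 1 of 4 neighbours ≥ 1, adopts the app.
  Omar: 1 of 3 neighbours < 2, not yet.
Round 3 — checking thresholds:
  Ana: 1 of 5 neighbours < 4, not yet.
  Ben: 1 of 3 neighbours < 2, not yet.
  Cal: 1 of 5 neighbours < 3, not yet.
  Ivy: 1 of 5 neighbours < 3, not yet.
  Omar: 2 of 3 neighbours ≥ 2, adopts the app.
  Pia: 1 of 2 neighbours < 2, not yet.
Round 4 — no new adoptions; cascade stops.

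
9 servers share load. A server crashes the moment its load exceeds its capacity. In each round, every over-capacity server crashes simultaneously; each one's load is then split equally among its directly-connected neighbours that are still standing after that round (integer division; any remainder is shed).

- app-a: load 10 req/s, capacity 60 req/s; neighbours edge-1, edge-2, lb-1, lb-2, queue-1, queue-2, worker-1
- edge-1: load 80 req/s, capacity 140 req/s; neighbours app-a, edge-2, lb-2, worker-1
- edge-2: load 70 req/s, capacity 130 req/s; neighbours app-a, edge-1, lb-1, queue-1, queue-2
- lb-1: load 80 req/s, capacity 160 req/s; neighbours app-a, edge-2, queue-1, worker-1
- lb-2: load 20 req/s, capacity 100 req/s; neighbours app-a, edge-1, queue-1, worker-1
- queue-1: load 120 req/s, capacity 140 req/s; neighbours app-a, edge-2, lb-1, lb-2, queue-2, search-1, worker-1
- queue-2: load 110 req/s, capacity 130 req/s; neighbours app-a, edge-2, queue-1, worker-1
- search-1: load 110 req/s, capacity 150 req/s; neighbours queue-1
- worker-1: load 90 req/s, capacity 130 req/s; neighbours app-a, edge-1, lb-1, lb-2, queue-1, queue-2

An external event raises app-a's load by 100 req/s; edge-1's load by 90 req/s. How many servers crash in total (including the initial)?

Round 1 — app-a at 110 > 60; edge-1 at 170 > 140. app-a, edge-1 crash.
  app-a sheds 110 req/s to edge-2, lb-1, lb-2, queue-1, queue-2, worker-1: 18 each (2 lost).
    edge-2: 70+18 = 88 ≤ 130
    lb-1: 80+18 = 98 ≤ 160
    lb-2: 20+18 = 38 ≤ 100
    queue-1: 120+18 = 138 ≤ 140
    queue-2: 110+18 = 128 ≤ 130
    worker-1: 90+18 = 108 ≤ 130
  edge-1 sheds 170 req/s to edge-2, lb-2, worker-1: 56 each (2 lost).
    edge-2: 88+56 = 144 > 130
    lb-2: 38+56 = 94 ≤ 100
    worker-1: 108+56 = 164 > 130
Round 2 — edge-2, worker-1 crash.
  edge-2 sheds 144 req/s to lb-1, queue-1, queue-2: 48 each.
    lb-1: 98+48 = 146 ≤ 160
    queue-1: 138+48 = 186 > 140
    queue-2: 128+48 = 176 > 130
  worker-1 sheds 164 req/s to lb-1, lb-2, queue-1, queue-2: 41 each.
    lb-1: 146+41 = 187 > 160
    lb-2: 94+41 = 135 > 100
    queue-1: 186+41 = 227 > 140
    queue-2: 176+41 = 217 > 130
Round 3 — lb-1, lb-2, queue-1, queue-2 crash.
  lb-1 sheds 187 req/s: no online neighbours, lost.
  lb-2 sheds 135 req/s: no online neighbours, lost.
  queue-1 sheds 227 req/s to search-1: 227 each.
    search-1: 110+227 = 337 > 150
  queue-2 sheds 217 req/s: no online neighbours, lost.
Round 4 — search-1 crashes.
  search-1 sheds 337 req/s: no online neighbours, lost.
No further crashes.

9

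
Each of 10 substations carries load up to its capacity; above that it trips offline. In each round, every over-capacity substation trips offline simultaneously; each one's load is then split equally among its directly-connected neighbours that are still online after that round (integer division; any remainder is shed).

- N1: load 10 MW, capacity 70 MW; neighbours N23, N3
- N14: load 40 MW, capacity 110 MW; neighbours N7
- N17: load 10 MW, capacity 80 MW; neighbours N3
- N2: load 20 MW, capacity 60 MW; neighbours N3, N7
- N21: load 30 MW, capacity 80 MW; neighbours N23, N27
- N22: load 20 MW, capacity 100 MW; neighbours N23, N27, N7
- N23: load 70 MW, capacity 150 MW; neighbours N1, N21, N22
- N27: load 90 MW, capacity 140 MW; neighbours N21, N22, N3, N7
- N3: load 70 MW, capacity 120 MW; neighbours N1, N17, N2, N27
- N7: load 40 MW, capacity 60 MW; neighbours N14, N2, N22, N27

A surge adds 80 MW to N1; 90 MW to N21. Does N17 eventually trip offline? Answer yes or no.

Round 1 — N1 at 90 > 70; N21 at 120 > 80. N1, N21 trip offline.
  N1 sheds 90 MW to N23, N3: 45 each.
    N23: 70+45 = 115 ≤ 150
    N3: 70+45 = 115 ≤ 120
  N21 sheds 120 MW to N23, N27: 60 each.
    N23: 115+60 = 175 > 150
    N27: 90+60 = 150 > 140
Round 2 — N23, N27 trip offline.
  N23 sheds 175 MW to N22: 175 each.
    N22: 20+175 = 195 > 100
  N27 sheds 150 MW to N22, N3, N7: 50 each.
    N22: 195+50 = 245 > 100
    N3: 115+50 = 165 > 120
    N7: 40+50 = 90 > 60
Round 3 — N22, N3, N7 trip offline.
  N22 sheds 245 MW: no online neighbours, lost.
  N3 sheds 165 MW to N17, N2: 82 each (1 lost).
    N17: 10+82 = 92 > 80
    N2: 20+82 = 102 > 60
  N7 sheds 90 MW to N14, N2: 45 each.
    N14: 40+45 = 85 ≤ 110
    N2: 102+45 = 147 > 60
Round 4 — N17, N2 trip offline.
  N17 sheds 92 MW: no online neighbours, lost.
  N2 sheds 147 MW: no online neighbours, lost.
No further trips.

yes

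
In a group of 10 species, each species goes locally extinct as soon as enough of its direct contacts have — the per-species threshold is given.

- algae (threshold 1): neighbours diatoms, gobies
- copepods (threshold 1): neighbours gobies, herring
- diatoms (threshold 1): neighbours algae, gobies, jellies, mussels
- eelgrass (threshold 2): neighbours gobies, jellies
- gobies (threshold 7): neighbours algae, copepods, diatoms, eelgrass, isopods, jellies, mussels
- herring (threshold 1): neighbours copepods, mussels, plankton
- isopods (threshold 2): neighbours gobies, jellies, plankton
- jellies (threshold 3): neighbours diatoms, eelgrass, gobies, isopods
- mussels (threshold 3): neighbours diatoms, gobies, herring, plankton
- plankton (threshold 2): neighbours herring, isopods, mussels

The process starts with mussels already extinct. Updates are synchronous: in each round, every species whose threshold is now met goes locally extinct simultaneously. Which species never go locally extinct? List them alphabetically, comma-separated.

eelgrass, gobies, isopods, jellies

Round 1 — mussels goes locally extinct (initial).
Round 2 — checking thresholds:
  diatoms: 1 of 4 neighbours ≥ 1, goes locally extinct.
  gobies: 1 of 7 neighbours < 7, below threshold.
  herring: 1 of 3 neighbours ≥ 1, goes locally extinct.
  plankton: 1 of 3 neighbours < 2, below threshold.
Round 3 — checking thresholds:
  algae: 1 of 2 neighbours ≥ 1, goes locally extinct.
  copepods: 1 of 2 neighbours ≥ 1, goes locally extinct.
  gobies: 2 of 7 neighbours < 7, below threshold.
  jellies: 1 of 4 neighbours < 3, below threshold.
  plankton: 2 of 3 neighbours ≥ 2, goes locally extinct.
Round 4 — no new extinctions; cascade stops.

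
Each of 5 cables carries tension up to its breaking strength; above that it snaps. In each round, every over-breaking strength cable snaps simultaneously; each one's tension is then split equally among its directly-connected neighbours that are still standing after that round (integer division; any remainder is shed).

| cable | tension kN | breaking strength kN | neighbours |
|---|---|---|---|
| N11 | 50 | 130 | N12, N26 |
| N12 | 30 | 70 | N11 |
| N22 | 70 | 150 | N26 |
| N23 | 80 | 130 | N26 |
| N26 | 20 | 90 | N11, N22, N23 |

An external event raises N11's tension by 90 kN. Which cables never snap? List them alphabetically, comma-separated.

Round 1 — N11 at 140 > 130. N11 snaps.
  N11 sheds 140 kN to N12, N26: 70 each.
    N12: 30+70 = 100 > 70
    N26: 20+70 = 90 ≤ 90
Round 2 — N12 snaps.
  N12 sheds 100 kN: no online neighbours, lost.
No further breaks.

N22, N23, N26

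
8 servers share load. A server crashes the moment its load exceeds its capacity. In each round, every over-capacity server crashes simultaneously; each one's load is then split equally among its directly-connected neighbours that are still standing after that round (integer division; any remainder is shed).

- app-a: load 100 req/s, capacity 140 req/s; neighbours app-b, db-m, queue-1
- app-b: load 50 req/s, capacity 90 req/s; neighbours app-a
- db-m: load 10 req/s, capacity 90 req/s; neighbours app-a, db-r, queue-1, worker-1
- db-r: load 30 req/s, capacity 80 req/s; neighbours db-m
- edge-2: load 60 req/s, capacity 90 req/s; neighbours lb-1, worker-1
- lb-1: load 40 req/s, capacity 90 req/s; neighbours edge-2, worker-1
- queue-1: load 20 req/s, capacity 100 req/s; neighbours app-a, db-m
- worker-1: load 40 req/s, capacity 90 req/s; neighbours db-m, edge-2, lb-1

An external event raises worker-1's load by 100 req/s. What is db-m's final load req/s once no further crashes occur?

56

Round 1 — worker-1 at 140 > 90. worker-1 crashes.
  worker-1 sheds 140 req/s to db-m, edge-2, lb-1: 46 each (2 lost).
    db-m: 10+46 = 56 ≤ 90
    edge-2: 60+46 = 106 > 90
    lb-1: 40+46 = 86 ≤ 90
Round 2 — edge-2 crashes.
  edge-2 sheds 106 req/s to lb-1: 106 each.
    lb-1: 86+106 = 192 > 90
Round 3 — lb-1 crashes.
  lb-1 sheds 192 req/s: no online neighbours, lost.
No further crashes.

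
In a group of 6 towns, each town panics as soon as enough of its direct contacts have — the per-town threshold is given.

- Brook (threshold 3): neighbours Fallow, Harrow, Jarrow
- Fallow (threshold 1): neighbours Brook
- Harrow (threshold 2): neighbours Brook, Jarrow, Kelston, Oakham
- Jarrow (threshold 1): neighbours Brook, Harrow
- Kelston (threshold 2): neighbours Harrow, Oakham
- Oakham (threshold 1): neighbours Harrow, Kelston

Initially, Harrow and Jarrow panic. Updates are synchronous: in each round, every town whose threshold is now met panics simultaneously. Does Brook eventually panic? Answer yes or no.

no

Round 1 — Harrow, Jarrow panic (initial).
Round 2 — checking thresholds:
  Brook: 2 of 3 neighbours < 3, not yet.
  Kelston: 1 of 2 neighbours < 2, not yet.
  Oakham: 1 of 2 neighbours ≥ 1, panics.
Round 3 — checking thresholds:
  Brook: 2 of 3 neighbours < 3, not yet.
  Kelston: 2 of 2 neighbours ≥ 2, panics.
Round 4 — no new panics; cascade stops.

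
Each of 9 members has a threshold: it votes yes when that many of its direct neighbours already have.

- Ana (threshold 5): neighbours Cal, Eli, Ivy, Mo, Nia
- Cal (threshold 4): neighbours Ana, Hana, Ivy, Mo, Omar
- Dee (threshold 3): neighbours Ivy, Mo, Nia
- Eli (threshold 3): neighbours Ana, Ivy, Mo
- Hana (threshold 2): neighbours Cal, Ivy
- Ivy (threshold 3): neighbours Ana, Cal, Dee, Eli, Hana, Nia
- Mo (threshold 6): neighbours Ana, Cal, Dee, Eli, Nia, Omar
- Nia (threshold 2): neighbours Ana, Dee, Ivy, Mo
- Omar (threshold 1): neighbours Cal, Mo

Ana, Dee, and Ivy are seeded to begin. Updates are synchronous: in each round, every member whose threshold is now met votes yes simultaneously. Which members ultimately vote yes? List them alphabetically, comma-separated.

Ana, Dee, Ivy, Nia

Round 1 — Ana, Dee, Ivy vote yes (initial).
Round 2 — checking thresholds:
  Cal: 2 of 5 neighbours < 4, not yet.
  Eli: 2 of 3 neighbours < 3, not yet.
  Hana: 1 of 2 neighbours < 2, not yet.
  Mo: 2 of 6 neighbours < 6, not yet.
  Nia: 3 of 4 neighbours ≥ 2, votes yes.
Round 3 — no new yes votes; cascade stops.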